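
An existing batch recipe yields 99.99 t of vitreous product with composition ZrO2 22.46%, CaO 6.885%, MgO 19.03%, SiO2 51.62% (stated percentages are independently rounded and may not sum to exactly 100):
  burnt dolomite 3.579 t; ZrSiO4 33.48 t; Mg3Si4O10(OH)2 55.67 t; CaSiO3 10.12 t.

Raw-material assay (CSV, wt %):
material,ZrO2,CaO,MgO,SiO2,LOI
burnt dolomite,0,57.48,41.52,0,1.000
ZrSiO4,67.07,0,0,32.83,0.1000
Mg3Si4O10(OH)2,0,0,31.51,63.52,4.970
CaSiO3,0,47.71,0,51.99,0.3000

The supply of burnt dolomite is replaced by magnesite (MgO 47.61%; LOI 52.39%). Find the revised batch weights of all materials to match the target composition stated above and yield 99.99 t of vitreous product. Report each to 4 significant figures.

The intermediate values are printed, with 4-significant-figure rounding, between the steps; all internal work carries full precision at all times. A single rounding completes every reported figure — derived quantities are computed at exact precision (glass mass, yield, the four compositions, LOI, the totals) from the weighed amounts per 99.99 t of glass, as they appear in the problem or answer text.
Oxide mass targets, per 99.99 t vitreous product:
  ZrO2: 22.46% × 99.99 = 22.46 t
  CaO: 6.885% × 99.99 = 6.884 t
  MgO: 19.03% × 99.99 = 19.03 t
  SiO2: 51.62% × 99.99 = 51.61 t
Mass-balance tally per oxide applying the batch weights above, under the basis named above (delivered sums recover each target inside rounding margins):
  ZrO2: 33.48·0.6707 = 22.46 t (target 22.46 t)
  CaO: 14.43·0.4771 = 6.885 t (target 6.884 t)
  MgO: 5.458·0.4761 + 52.14·0.3151 = 19.03 t (target 19.03 t)
  SiO2: 33.48·0.3283 + 52.14·0.6352 + 14.43·0.5199 = 51.61 t (target 51.61 t)
Auditing the glass mass value: whole batch net of LOI = 99.98 t (summing oxide targets gives 99.99 t; versus the stated basis of 99.99 t — gaps are rounding artifacts).
Total batch = Σ batch = 105.5 t; Σ batch·LOI gives LOI loss = 5.528 t; yield = glass ÷ total batch = 94.76%.

Revised batch per 99.99 t vitreous product:
  magnesite: 5.458 t
  ZrSiO4: 33.48 t
  Mg3Si4O10(OH)2: 52.14 t
  CaSiO3: 14.43 t
Total batch = 105.5 t; LOI loss = 5.528 t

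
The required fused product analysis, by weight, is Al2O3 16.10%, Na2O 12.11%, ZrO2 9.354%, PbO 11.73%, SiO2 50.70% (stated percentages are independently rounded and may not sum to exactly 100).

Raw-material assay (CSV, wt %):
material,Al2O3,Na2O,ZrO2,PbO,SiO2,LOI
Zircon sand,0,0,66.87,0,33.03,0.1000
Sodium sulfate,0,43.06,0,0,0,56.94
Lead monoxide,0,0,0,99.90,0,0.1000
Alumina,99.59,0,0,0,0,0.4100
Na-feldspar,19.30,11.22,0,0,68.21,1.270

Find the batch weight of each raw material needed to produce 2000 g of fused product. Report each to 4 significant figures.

Batch per 2000 g fused product:
  Zircon sand: 279.8 g
  Sodium sulfate: 210.4 g
  Lead monoxide: 234.8 g
  Alumina: 61.49 g
  Na-feldspar: 1351 g
Total batch = 2137 g; LOI loss = 137.7 g; yield = 93.56%

The intermediate values are printed rounded to 4 significant digits within the worked lines — every computation carries full precision through every step — a single rounding produces every reported result — all derived quantities, which include the five compositions, the totals, yield, glass mass, ignition loss, are computed at full precision, as given in the question or the answer, from the batch weights for 2000 g of glass.
Per-oxide target masses for 2000 g fused product:
  Al2O3: 16.10% × 2000 = 322.0 g
  Na2O: 12.11% × 2000 = 242.2 g
  ZrO2: 9.354% × 2000 = 187.1 g
  PbO: 11.73% × 2000 = 234.6 g
  SiO2: 50.70% × 2000 = 1014 g
Checking each oxide sum given the weights on record, relative to the basis at hand (delivered sums recover each target once rounding is allowed for):
  Al2O3: 61.49·0.9959 + 1351·0.1930 = 322.0 g (target 322.0 g)
  Na2O: 210.4·0.4306 + 1351·0.1122 = 242.2 g (target 242.2 g)
  ZrO2: 279.8·0.6687 = 187.1 g (target 187.1 g)
  PbO: 234.8·0.9990 = 234.6 g (target 234.6 g)
  SiO2: 279.8·0.3303 + 1351·0.6821 = 1014 g (target 1014 g)
Auditing the glass mass value: Σ batch − LOI loss = 2000 g (the Σ of target masses is 2000 g; basis as stated: 2000 g — gaps are rounding artifacts).
Batch grand total — Σ batch = 2137 g; LOI loss = Σ batch·LOI = 137.7 g; yield: glass divided by total = 93.56%.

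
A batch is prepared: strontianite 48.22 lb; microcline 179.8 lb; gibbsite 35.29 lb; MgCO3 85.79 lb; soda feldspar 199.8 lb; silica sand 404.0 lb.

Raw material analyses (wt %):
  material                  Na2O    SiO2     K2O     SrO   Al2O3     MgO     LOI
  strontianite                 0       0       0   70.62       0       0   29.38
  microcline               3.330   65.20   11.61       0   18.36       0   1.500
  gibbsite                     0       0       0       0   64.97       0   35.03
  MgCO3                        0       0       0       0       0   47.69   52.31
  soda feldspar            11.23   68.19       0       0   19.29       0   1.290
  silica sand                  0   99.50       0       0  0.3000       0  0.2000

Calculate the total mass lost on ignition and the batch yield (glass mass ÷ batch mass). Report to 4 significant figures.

Mid-chain values appear, rounded to 4 significant digits, in the working. Every computation runs at full precision at every stage. Every reported value is rounded once only. All derived quantities, including LOI, the totals, net glass mass, the yield, six oxide percentages, are rebuilt using the weight values for 875.4 lb of glass at exact precision, exactly as printed in the problem or answer text.
Ignition loss by material:
  strontianite: 48.22 × 0.2938 = 14.17 lb
  microcline: 179.8 × 0.01500 = 2.697 lb
  gibbsite: 35.29 × 0.3503 = 12.36 lb
  MgCO3: 85.79 × 0.5231 = 44.88 lb
  soda feldspar: 199.8 × 0.01290 = 2.577 lb
  silica sand: 404.0 × 0.002000 = 0.8080 lb
Total LOI = 77.49 lb
Glass = batch − LOI = 952.9 − 77.49 = 875.4 lb

LOI loss = 77.49 lb; glass = 875.4 lb; yield = 91.87%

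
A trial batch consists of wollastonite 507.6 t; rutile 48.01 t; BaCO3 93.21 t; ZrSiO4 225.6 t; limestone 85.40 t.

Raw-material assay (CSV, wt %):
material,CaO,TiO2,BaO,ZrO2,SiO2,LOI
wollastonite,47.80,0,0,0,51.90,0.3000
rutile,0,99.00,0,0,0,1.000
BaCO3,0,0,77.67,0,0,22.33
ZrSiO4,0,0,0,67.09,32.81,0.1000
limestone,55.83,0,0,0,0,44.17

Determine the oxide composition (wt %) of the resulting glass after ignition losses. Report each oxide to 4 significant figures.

Glass mass = 899.1 t (batch 959.8 − LOI 60.76).
Composition: CaO 32.29%, TiO2 5.287%, BaO 8.052%, ZrO2 16.83%, SiO2 37.54%

Every computation maintains exact precision at all times. Mid-chain values appear, rounded to 4 significant digits, alongside each step; each reported result sees exactly one rounding; the derived quantities (ignition loss, yield, glass mass, five oxide percentages, totals) are recomputed in exact precision from the batch weights per 899.1 t of glass, as quoted within the problem or the answer.
Mass of each oxide from the mix:
  CaO: 507.6·0.4780 + 85.40·0.5583 = 290.3 t
  TiO2: 48.01·0.9900 = 47.53 t
  BaO: 93.21·0.7767 = 72.40 t
  ZrO2: 225.6·0.6709 = 151.4 t
  SiO2: 507.6·0.5190 + 225.6·0.3281 = 337.5 t
LOI: 507.6·0.003000 + 48.01·0.01000 + 93.21·0.2233 + 225.6·0.001000 + 85.40·0.4417 = 60.76 t
The glass mass, total less LOI, = 959.8 − 60.76 = 899.1 t (consistent with Σ oxide mass)
wt %: oxide over glass, times 100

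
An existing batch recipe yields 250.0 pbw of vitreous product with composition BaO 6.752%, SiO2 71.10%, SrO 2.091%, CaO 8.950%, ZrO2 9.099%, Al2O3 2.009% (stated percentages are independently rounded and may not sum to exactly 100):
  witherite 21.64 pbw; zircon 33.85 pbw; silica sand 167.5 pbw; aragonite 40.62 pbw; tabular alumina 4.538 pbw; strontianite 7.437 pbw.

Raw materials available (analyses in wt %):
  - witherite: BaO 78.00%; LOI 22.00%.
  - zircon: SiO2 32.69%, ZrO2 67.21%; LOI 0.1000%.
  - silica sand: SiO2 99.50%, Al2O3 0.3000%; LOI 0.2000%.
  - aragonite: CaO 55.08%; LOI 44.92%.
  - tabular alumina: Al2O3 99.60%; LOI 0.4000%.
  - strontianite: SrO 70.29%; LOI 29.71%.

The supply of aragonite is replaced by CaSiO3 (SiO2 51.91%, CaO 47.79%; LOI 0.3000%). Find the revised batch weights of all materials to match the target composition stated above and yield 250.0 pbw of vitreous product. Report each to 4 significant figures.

Intermediates are displayed with 4-significant-digit rounding alongside each step. Every computation carries exact precision from start to finish; each reported value is rounded once only; all derived quantities, which include totals, LOI, yield, the six compositions, glass mass, are rebuilt in full float precision, exactly as shown in question or answer, using the weight values for 250.0 pbw of glass.
Target oxide masses per 250.0 pbw vitreous product:
  BaO: 6.752% × 250.0 = 16.88 pbw
  SiO2: 71.10% × 250.0 = 177.8 pbw
  SrO: 2.091% × 250.0 = 5.228 pbw
  CaO: 8.950% × 250.0 = 22.38 pbw
  ZrO2: 9.099% × 250.0 = 22.75 pbw
  Al2O3: 2.009% × 250.0 = 5.022 pbw
Checking each oxide sum given the weights on record, relative to the basis at hand (every target is met by its sum inside rounding margins):
  BaO: 21.64·0.7800 = 16.88 pbw (target 16.88 pbw)
  SiO2: 33.85·0.3269 + 143.1·0.9950 + 46.82·0.5191 = 177.8 pbw (target 177.8 pbw)
  SrO: 7.437·0.7029 = 5.227 pbw (target 5.228 pbw)
  CaO: 46.82·0.4779 = 22.38 pbw (target 22.38 pbw)
  ZrO2: 33.85·0.6721 = 22.75 pbw (target 22.75 pbw)
  Al2O3: 143.1·0.003000 + 4.612·0.9960 = 5.023 pbw (target 5.022 pbw)
Mass balance on the glass: Σ batch − LOI loss = 250.0 pbw (per-oxide target masses sum to 250.0 pbw; against the stated basis, 250.0 pbw — any gap is answer rounding).
Summing the batch: Σ batch = 257.5 pbw; LOI loss = Σ batch·LOI = 7.449 pbw; glass ÷ batch gives a yield of 97.11%.

Revised batch per 250.0 pbw vitreous product:
  witherite: 21.64 pbw
  zircon: 33.85 pbw
  silica sand: 143.1 pbw
  CaSiO3: 46.82 pbw
  tabular alumina: 4.612 pbw
  strontianite: 7.437 pbw
Total batch = 257.5 pbw; LOI loss = 7.449 pbw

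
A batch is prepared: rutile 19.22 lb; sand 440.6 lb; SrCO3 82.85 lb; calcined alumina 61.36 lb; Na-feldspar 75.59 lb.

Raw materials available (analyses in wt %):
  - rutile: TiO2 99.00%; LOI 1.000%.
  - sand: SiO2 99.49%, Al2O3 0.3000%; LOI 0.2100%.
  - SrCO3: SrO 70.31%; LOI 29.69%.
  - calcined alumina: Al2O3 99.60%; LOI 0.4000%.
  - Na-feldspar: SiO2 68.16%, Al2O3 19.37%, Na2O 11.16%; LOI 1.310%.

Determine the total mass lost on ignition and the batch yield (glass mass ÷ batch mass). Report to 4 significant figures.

Exact precision is maintained from first step to last. In-progress results are printed rounded off to 4 significant digits between the steps; each reported result is rounded exactly once; the derived quantities, including the yield, ignition loss, glass mass, the five compositions, the totals, are re-derived from the batch weights at 652.7 lb of glass in full precision, as written in the problem or the answer.
LOI of each material in turn:
  rutile: 19.22 × 0.01000 = 0.1922 lb
  sand: 440.6 × 0.002100 = 0.9253 lb
  SrCO3: 82.85 × 0.2969 = 24.60 lb
  calcined alumina: 61.36 × 0.004000 = 0.2454 lb
  Na-feldspar: 75.59 × 0.01310 = 0.9902 lb
Total LOI = 26.95 lb
Glass = batch − LOI = 679.6 − 26.95 = 652.7 lb

LOI loss = 26.95 lb; glass = 652.7 lb; yield = 96.03%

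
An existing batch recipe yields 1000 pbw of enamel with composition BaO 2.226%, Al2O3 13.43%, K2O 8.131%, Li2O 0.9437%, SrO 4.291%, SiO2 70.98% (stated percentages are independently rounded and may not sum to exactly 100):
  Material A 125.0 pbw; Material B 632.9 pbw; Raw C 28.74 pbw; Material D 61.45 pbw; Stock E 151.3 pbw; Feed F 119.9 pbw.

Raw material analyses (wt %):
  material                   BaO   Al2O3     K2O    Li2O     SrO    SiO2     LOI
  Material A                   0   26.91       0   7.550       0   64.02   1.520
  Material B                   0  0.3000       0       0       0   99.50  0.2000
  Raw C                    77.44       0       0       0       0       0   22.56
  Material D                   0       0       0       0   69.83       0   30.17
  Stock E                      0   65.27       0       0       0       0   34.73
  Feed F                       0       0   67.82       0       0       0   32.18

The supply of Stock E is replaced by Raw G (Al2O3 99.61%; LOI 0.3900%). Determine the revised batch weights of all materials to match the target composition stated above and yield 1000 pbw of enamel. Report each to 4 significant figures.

Revised batch per 1000 pbw enamel:
  Material A: 125.0 pbw
  Material B: 632.9 pbw
  Raw C: 28.74 pbw
  Material D: 61.45 pbw
  Raw G: 99.15 pbw
  Feed F: 119.9 pbw
Total batch = 1067 pbw; LOI loss = 67.16 pbw

Full precision is carried all the way through — working values are shown, rounded to four significant figures, within the worked lines — every reported result sees exactly one rounding; the derived quantities (six oxide percentages, yield, totals, glass mass, ignition loss) are carried in full float precision from the batch weights on 1000 pbw of glass, as set out in question or answer.
Target oxide masses per 1000 pbw enamel:
  BaO: 2.226% × 1000 = 22.26 pbw
  Al2O3: 13.43% × 1000 = 134.3 pbw
  K2O: 8.131% × 1000 = 81.31 pbw
  Li2O: 0.9437% × 1000 = 9.437 pbw
  SrO: 4.291% × 1000 = 42.91 pbw
  SiO2: 70.98% × 1000 = 709.8 pbw
Mass-balance tally per oxide per the reported batch figures, under the basis named above (target by target, the sums agree exact up to rounding of places):
  BaO: 28.74·0.7744 = 22.26 pbw (target 22.26 pbw)
  Al2O3: 125.0·0.2691 + 632.9·0.003000 + 99.15·0.9961 = 134.3 pbw (target 134.3 pbw)
  K2O: 119.9·0.6782 = 81.32 pbw (target 81.31 pbw)
  Li2O: 125.0·0.07550 = 9.438 pbw (target 9.437 pbw)
  SrO: 61.45·0.6983 = 42.91 pbw (target 42.91 pbw)
  SiO2: 125.0·0.6402 + 632.9·0.9950 = 709.8 pbw (target 709.8 pbw)
The glass-mass cross-check: whole batch net of LOI = 1000 pbw (the Σ of target masses is 1000 pbw; basis as stated: 1000 pbw — rounding explains the deltas).
Total batch = Σ batch = 1067 pbw; Σ batch·LOI gives LOI loss = 67.16 pbw; glass ÷ batch gives a yield of 93.71%.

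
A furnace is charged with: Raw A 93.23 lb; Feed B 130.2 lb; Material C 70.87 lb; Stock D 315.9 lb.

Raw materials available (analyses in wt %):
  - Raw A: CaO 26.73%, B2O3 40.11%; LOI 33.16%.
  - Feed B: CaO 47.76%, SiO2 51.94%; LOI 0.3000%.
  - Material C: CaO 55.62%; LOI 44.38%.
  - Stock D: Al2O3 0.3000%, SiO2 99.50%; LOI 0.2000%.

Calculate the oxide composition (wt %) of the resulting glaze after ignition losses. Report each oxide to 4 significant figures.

Mid-chain values appear with 4-significant-digit rounding across the worked steps — all arithmetic carries full precision in all steps. Every reported value sees exactly one rounding — all derived quantities are recomputed from the weighed amounts on 546.8 lb of glass at full float precision (net glass mass, the four compositions, LOI, totals, the yield), exactly as printed in the problem or answer text.
What the batch supplies per oxide:
  CaO: 93.23·0.2673 + 130.2·0.4776 + 70.87·0.5562 = 126.5 lb
  Al2O3: 315.9·0.003000 = 0.9477 lb
  SiO2: 130.2·0.5194 + 315.9·0.9950 = 381.9 lb
  B2O3: 93.23·0.4011 = 37.39 lb
LOI: 93.23·0.3316 + 130.2·0.003000 + 70.87·0.4438 + 315.9·0.002000 = 63.39 lb
Glass = total batch minus LOI = 610.2 − 63.39 = 546.8 lb (= the summed oxide contributions)
wt % = oxide mass / glass mass × 100

Glass mass = 546.8 lb (batch 610.2 − LOI 63.39).
Composition: CaO 23.14%, Al2O3 0.1733%, SiO2 69.85%, B2O3 6.839%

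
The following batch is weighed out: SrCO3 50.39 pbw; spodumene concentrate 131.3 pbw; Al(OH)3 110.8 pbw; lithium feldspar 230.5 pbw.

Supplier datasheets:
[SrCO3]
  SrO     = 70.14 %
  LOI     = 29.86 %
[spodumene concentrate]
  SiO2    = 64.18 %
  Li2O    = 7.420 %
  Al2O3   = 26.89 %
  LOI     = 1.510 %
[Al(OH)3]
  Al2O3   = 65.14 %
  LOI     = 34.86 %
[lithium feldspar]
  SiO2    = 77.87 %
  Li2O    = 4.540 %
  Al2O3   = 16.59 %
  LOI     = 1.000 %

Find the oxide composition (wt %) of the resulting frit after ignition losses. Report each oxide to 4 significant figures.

The working math runs at full float precision through every step. Values along the way are printed, with 4-significant-digit rounding, alongside each step; every reported value is rounded exactly once. All derived quantities, including net glass mass, the totals, the yield, four oxide percentages, LOI, are computed using the weight values for 465.0 pbw of glass in full precision as written in question or answer.
What the batch supplies per oxide:
  SiO2: 131.3·0.6418 + 230.5·0.7787 = 263.8 pbw
  Li2O: 131.3·0.07420 + 230.5·0.04540 = 20.21 pbw
  Al2O3: 131.3·0.2689 + 110.8·0.6514 + 230.5·0.1659 = 145.7 pbw
  SrO: 50.39·0.7014 = 35.34 pbw
LOI: 50.39·0.2986 + 131.3·0.01510 + 110.8·0.3486 + 230.5·0.01000 = 57.96 pbw
Glass mass = batch − LOI = 523.0 − 57.96 = 465.0 pbw (matching Σ of the oxides)
oxide / glass × 100 gives the wt %

Glass mass = 465.0 pbw (batch 523.0 − LOI 57.96).
Composition: SiO2 56.72%, Li2O 4.345%, Al2O3 31.34%, SrO 7.600%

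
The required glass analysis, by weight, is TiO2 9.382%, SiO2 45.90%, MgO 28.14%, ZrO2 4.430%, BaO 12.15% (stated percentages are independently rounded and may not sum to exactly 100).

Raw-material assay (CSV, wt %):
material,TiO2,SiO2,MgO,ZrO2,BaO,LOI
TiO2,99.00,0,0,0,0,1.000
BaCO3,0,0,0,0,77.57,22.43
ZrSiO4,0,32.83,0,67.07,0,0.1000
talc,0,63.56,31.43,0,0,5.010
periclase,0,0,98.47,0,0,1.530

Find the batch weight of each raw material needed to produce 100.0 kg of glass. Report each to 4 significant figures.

Every computation keeps full float precision at each step. Intermediates are printed with 4-significant-digit rounding across the worked steps — exactly one rounding goes into each reported figure. Derived quantities, including ignition loss, totals, yield, five oxide percentages, glass mass, are re-derived from the batch weights per 100.0 kg of glass in full float precision, as they appear in either problem or answer.
The oxide mass targets at 100.0 kg glass:
  TiO2: 9.382% × 100.0 = 9.382 kg
  SiO2: 45.90% × 100.0 = 45.90 kg
  MgO: 28.14% × 100.0 = 28.14 kg
  ZrO2: 4.430% × 100.0 = 4.430 kg
  BaO: 12.15% × 100.0 = 12.15 kg
Oxide-by-oxide audit using the reported weights, relative to the basis at hand (sums match the target masses inside rounding margins):
  TiO2: 9.477·0.9900 = 9.382 kg (target 9.382 kg)
  SiO2: 6.605·0.3283 + 68.80·0.6356 = 45.90 kg (target 45.90 kg)
  MgO: 68.80·0.3143 + 6.616·0.9847 = 28.14 kg (target 28.14 kg)
  ZrO2: 6.605·0.6707 = 4.430 kg (target 4.430 kg)
  BaO: 15.66·0.7757 = 12.15 kg (target 12.15 kg)
The glass-mass cross-check: whole batch net of LOI = 100.0 kg (targets for the oxides total 100.0 kg; against the stated basis, 100.0 kg — any gap is answer rounding).
Whole-batch sum: Σ batch = 107.2 kg; LOI removed, Σ of batch·LOI: 7.162 kg; yield, glass over the total, = 93.32%.

Batch per 100.0 kg glass:
  TiO2: 9.477 kg
  BaCO3: 15.66 kg
  ZrSiO4: 6.605 kg
  talc: 68.80 kg
  periclase: 6.616 kg
Total batch = 107.2 kg; LOI loss = 7.162 kg; yield = 93.32%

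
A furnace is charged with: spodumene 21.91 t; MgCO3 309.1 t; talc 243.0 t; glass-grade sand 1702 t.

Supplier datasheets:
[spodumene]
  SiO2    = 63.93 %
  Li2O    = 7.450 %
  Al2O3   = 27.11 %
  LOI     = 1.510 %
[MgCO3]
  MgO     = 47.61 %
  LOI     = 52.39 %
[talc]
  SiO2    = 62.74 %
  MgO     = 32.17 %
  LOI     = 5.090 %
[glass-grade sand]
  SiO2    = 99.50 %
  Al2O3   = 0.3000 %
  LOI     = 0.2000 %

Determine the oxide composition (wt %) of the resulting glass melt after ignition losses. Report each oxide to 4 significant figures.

The whole derivation keeps full float precision from start to finish — rounding to four significant digits applies to every working value as printed; every reported number is rounded exactly once. The derived quantities, which include the yield, four oxide percentages, glass mass, ignition loss, totals, are recomputed in full float precision, as they appear in the problem or the answer, from the weighed amounts at 2098 t of glass.
Per-oxide mass from batch:
  SiO2: 21.91·0.6393 + 243.0·0.6274 + 1702·0.9950 = 1860 t
  MgO: 309.1·0.4761 + 243.0·0.3217 = 225.3 t
  Li2O: 21.91·0.07450 = 1.632 t
  Al2O3: 21.91·0.2711 + 1702·0.003000 = 11.05 t
LOI: 21.91·0.01510 + 309.1·0.5239 + 243.0·0.05090 + 1702·0.002000 = 178.0 t
Net of LOI, the glass mass = 2276 − 178.0 = 2098 t (= Σ oxide masses)
each wt % is 100 × oxide ÷ glass

Glass mass = 2098 t (batch 2276 − LOI 178.0).
Composition: SiO2 88.66%, MgO 10.74%, Li2O 0.07780%, Al2O3 0.5265%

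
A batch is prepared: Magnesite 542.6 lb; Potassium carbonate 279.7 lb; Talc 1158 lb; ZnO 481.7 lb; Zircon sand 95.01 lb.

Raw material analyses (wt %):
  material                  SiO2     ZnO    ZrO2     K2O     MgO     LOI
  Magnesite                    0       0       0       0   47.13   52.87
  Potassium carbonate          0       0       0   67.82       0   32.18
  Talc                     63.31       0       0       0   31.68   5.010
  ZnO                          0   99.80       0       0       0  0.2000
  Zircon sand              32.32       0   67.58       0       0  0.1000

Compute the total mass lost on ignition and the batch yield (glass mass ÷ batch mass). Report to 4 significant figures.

LOI loss = 436.0 lb; glass = 2121 lb; yield = 82.95%

Each numeric step runs at full precision from start to finish; the intermediate values are displayed with 4-significant-digit rounding on the page; every reported result is rounded a single time. All derived quantities, including net glass mass, totals, the yield, the five compositions, ignition loss, are computed from the weighed amounts per 2121 lb of glass in full float precision, as quoted within the question or the answer.
Each material's LOI contribution:
  Magnesite: 542.6 × 0.5287 = 286.9 lb
  Potassium carbonate: 279.7 × 0.3218 = 90.01 lb
  Talc: 1158 × 0.05010 = 58.02 lb
  ZnO: 481.7 × 0.002000 = 0.9634 lb
  Zircon sand: 95.01 × 0.001000 = 0.09501 lb
Total LOI = 436.0 lb
Glass = batch − LOI = 2557 − 436.0 = 2121 lb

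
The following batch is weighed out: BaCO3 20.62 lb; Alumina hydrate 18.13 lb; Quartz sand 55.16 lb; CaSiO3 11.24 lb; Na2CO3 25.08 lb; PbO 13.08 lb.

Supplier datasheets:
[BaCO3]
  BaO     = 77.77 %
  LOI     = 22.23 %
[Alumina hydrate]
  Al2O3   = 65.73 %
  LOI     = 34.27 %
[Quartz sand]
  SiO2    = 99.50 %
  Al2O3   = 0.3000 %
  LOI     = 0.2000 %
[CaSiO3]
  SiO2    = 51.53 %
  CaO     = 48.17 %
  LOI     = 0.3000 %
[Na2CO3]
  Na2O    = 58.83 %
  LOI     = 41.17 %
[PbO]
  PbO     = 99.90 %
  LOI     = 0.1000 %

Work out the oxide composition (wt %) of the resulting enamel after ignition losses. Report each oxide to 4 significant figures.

Glass mass = 122.0 lb (batch 143.3 − LOI 21.28).
Composition: SiO2 49.72%, Al2O3 9.901%, BaO 13.14%, Na2O 12.09%, PbO 10.71%, CaO 4.437%

Mid-chain values are displayed (rounded to 4 significant digits) as written — each numeric step holds full float precision through every step. Each reported value undergoes a single rounding. Derived quantities, including net glass mass, the yield, LOI, six oxide percentages, totals, are rebuilt using the weight values for 122.0 lb of glass at exact precision, as written in either problem or answer.
Per-oxide mass from batch:
  SiO2: 55.16·0.9950 + 11.24·0.5153 = 60.68 lb
  Al2O3: 18.13·0.6573 + 55.16·0.003000 = 12.08 lb
  BaO: 20.62·0.7777 = 16.04 lb
  Na2O: 25.08·0.5883 = 14.75 lb
  PbO: 13.08·0.9990 = 13.07 lb
  CaO: 11.24·0.4817 = 5.414 lb
LOI: 20.62·0.2223 + 18.13·0.3427 + 55.16·0.002000 + 11.24·0.003000 + 25.08·0.4117 + 13.08·0.001000 = 21.28 lb
Glass mass = batch − LOI = 143.3 − 21.28 = 122.0 lb (= the summed oxide contributions)
percent by weight: oxide/glass ×100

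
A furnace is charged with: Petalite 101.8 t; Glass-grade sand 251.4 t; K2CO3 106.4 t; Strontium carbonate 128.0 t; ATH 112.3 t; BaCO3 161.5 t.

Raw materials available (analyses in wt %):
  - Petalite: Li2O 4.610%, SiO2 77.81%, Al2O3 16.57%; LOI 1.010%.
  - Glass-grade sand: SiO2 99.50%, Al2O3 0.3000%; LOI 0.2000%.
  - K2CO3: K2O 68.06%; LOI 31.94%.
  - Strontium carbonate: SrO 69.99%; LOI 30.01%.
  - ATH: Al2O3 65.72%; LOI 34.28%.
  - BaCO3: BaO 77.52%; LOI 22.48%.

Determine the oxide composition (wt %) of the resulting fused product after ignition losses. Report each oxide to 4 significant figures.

Glass mass = 712.7 t (batch 861.4 − LOI 148.7).
Composition: Li2O 0.6585%, SiO2 46.21%, K2O 10.16%, SrO 12.57%, Al2O3 12.83%, BaO 17.57%

The intermediate values are shown (rounded to four significant digits) as written. Every computation keeps full precision from first step to last; exactly one rounding is applied to each reported number; all derived quantities, including the six compositions, net glass mass, LOI, totals, the yield, are computed from the batch weights on 712.7 t of glass in full float precision as given in question or answer.
Mass of each oxide from the mix:
  Li2O: 101.8·0.04610 = 4.693 t
  SiO2: 101.8·0.7781 + 251.4·0.9950 = 329.4 t
  K2O: 106.4·0.6806 = 72.42 t
  SrO: 128.0·0.6999 = 89.59 t
  Al2O3: 101.8·0.1657 + 251.4·0.003000 + 112.3·0.6572 = 91.43 t
  BaO: 161.5·0.7752 = 125.2 t
LOI: 101.8·0.01010 + 251.4·0.002000 + 106.4·0.3194 + 128.0·0.3001 + 112.3·0.3428 + 161.5·0.2248 = 148.7 t
Glass mass = batch − LOI = 861.4 − 148.7 = 712.7 t (= the summed oxide contributions)
each oxide over glass, ×100, is wt %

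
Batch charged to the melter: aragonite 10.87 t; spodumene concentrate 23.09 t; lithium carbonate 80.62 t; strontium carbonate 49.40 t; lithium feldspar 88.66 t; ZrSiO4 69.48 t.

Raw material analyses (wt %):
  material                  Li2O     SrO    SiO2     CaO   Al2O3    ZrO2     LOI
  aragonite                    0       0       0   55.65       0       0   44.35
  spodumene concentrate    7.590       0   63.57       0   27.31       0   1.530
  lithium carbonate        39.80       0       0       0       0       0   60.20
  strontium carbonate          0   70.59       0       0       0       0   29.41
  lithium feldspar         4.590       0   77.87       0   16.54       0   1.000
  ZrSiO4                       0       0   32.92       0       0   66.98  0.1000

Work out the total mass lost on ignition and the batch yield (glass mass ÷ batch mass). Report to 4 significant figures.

LOI loss = 69.19 t; glass = 252.9 t; yield = 78.52%

All internal work runs at full float precision at every stage. Working values appear with 4-significant-figure rounding in the working — each reported result receives exactly one rounding. All derived quantities, including LOI, the totals, the yield, net glass mass, six oxide percentages, are recomputed starting from the weights on 252.9 t of glass at exact precision, as quoted within the problem or the answer.
Ignition loss by material:
  aragonite: 10.87 × 0.4435 = 4.821 t
  spodumene concentrate: 23.09 × 0.01530 = 0.3533 t
  lithium carbonate: 80.62 × 0.6020 = 48.53 t
  strontium carbonate: 49.40 × 0.2941 = 14.53 t
  lithium feldspar: 88.66 × 0.01000 = 0.8866 t
  ZrSiO4: 69.48 × 0.001000 = 0.06948 t
Total LOI = 69.19 t
Glass = batch − LOI = 322.1 − 69.19 = 252.9 t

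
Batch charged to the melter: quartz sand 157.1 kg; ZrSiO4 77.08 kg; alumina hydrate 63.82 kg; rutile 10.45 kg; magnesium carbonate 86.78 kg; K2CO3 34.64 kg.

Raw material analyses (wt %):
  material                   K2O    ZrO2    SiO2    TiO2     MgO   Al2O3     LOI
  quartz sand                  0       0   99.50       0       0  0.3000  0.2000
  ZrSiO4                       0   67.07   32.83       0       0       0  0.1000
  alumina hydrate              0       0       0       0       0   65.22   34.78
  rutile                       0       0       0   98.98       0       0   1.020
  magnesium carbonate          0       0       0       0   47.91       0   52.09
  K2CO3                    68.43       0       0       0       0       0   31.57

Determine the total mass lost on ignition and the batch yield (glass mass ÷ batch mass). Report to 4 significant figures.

Working values are displayed rounded off to 4 significant digits within the worked lines. All arithmetic maintains full precision in all steps. Every reported result includes exactly one rounding. The derived quantities, including LOI, the six compositions, net glass mass, the totals, the yield, are carried from the weighed amounts for 351.0 kg of glass in full precision, as quoted within the problem or answer text.
Ignition loss by material:
  quartz sand: 157.1 × 0.002000 = 0.3142 kg
  ZrSiO4: 77.08 × 0.001000 = 0.07708 kg
  alumina hydrate: 63.82 × 0.3478 = 22.20 kg
  rutile: 10.45 × 0.01020 = 0.1066 kg
  magnesium carbonate: 86.78 × 0.5209 = 45.20 kg
  K2CO3: 34.64 × 0.3157 = 10.94 kg
Total LOI = 78.83 kg
Glass = batch − LOI = 429.9 − 78.83 = 351.0 kg

LOI loss = 78.83 kg; glass = 351.0 kg; yield = 81.66%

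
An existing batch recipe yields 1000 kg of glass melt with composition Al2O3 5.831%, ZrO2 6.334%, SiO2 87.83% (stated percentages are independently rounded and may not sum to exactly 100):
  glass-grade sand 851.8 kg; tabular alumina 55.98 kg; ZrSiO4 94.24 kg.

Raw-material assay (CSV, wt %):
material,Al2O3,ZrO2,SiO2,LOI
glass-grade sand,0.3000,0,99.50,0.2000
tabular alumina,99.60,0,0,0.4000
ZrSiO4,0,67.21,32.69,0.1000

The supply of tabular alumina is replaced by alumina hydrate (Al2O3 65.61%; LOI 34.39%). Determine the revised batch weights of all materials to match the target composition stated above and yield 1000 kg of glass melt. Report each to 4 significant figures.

Revised batch per 1000 kg glass melt:
  glass-grade sand: 851.8 kg
  alumina hydrate: 84.98 kg
  ZrSiO4: 94.24 kg
Total batch = 1031 kg; LOI loss = 31.02 kg

All internal work carries full float precision from first step to last — the intermediate values are rounded off to 4 significant digits when quoted; each reported result receives exactly one rounding — derived quantities are recomputed using the weight values on 1000 kg of glass in full float precision (the three compositions, totals, ignition loss, glass mass, the yield), as they appear in question or answer.
Target masses of each oxide per 1000 kg glass melt:
  Al2O3: 5.831% × 1000 = 58.31 kg
  ZrO2: 6.334% × 1000 = 63.34 kg
  SiO2: 87.83% × 1000 = 878.3 kg
Checking each oxide sum using the reported weights, at the basis given (target by target, the sums agree once rounding is allowed for):
  Al2O3: 851.8·0.003000 + 84.98·0.6561 = 58.31 kg (target 58.31 kg)
  ZrO2: 94.24·0.6721 = 63.34 kg (target 63.34 kg)
  SiO2: 851.8·0.9950 + 94.24·0.3269 = 878.3 kg (target 878.3 kg)
Mass balance on the glass: whole batch net of LOI = 1000 kg (per-oxide target masses sum to 1000 kg; against the stated basis, 1000 kg — a pure rounding effect).
Adding the batch up: Σ batch = 1031 kg; loss to ignition Σ batch·LOI = 31.02 kg; glass ÷ batch gives a yield of 96.99%.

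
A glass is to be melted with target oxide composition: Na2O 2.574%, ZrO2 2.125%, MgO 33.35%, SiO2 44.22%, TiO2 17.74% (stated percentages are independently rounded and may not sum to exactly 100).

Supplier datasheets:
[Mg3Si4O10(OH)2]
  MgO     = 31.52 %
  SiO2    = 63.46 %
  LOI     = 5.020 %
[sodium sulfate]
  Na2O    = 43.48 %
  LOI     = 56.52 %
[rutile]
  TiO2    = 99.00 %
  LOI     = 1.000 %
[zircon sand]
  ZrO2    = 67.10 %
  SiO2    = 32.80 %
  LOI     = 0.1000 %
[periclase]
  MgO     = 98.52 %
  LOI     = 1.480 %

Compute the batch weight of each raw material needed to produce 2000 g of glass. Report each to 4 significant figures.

Batch per 2000 g glass:
  Mg3Si4O10(OH)2: 1361 g
  sodium sulfate: 118.4 g
  rutile: 358.4 g
  zircon sand: 63.34 g
  periclase: 241.6 g
Total batch = 2143 g; LOI loss = 142.5 g; yield = 93.35%

All internal work runs at full precision all the way through — rounding to 4 significant digits governs every working value as shown — every reported number takes just one rounding — derived quantities (five oxide percentages, totals, ignition loss, yield, net glass mass) are computed starting from the weights at 2000 g of glass at full precision, exactly as printed in the question or the answer.
Oxide mass targets, per 2000 g glass:
  Na2O: 2.574% × 2000 = 51.48 g
  ZrO2: 2.125% × 2000 = 42.50 g
  MgO: 33.35% × 2000 = 667.0 g
  SiO2: 44.22% × 2000 = 884.4 g
  TiO2: 17.74% × 2000 = 354.8 g
Mass-balance tally per oxide given the weights on record, on the stated basis (every target is met by its sum exact up to rounding of places):
  Na2O: 118.4·0.4348 = 51.48 g (target 51.48 g)
  ZrO2: 63.34·0.6710 = 42.50 g (target 42.50 g)
  MgO: 1361·0.3152 + 241.6·0.9852 = 667.0 g (target 667.0 g)
  SiO2: 1361·0.6346 + 63.34·0.3280 = 884.5 g (target 884.4 g)
  TiO2: 358.4·0.9900 = 354.8 g (target 354.8 g)
Glass-mass bookkeeping: batch total minus LOI = 2000 g (the targets, summed, come to 2000 g; against the stated basis, 2000 g — deltas are rounding alone).
Batch grand total — Σ batch = 2143 g; LOI removed, Σ of batch·LOI: 142.5 g; yield, glass over the total, = 93.35%.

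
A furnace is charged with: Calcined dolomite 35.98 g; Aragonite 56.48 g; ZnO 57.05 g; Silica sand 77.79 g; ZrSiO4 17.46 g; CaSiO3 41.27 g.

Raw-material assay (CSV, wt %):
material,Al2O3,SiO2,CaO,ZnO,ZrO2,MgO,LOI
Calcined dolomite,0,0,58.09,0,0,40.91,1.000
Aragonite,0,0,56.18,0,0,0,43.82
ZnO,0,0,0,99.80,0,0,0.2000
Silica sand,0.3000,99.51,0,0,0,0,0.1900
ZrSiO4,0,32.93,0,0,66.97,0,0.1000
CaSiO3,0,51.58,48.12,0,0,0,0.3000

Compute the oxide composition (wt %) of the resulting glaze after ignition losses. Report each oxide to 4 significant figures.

Glass mass = 260.5 g (batch 286.0 − LOI 25.51).
Composition: Al2O3 0.08958%, SiO2 40.09%, CaO 27.83%, ZnO 21.85%, ZrO2 4.488%, MgO 5.650%

Mid-chain values are shown with 4-significant-figure rounding alongside each step; every computation keeps full precision throughout — each reported figure sees exactly one rounding; the derived quantities (ignition loss, glass mass, totals, the six compositions, yield) are rebuilt in full precision from the weighed amounts on 260.5 g of glass, exactly as printed in either problem or answer.
Per-oxide mass from batch:
  Al2O3: 77.79·0.003000 = 0.2334 g
  SiO2: 77.79·0.9951 + 17.46·0.3293 + 41.27·0.5158 = 104.4 g
  CaO: 35.98·0.5809 + 56.48·0.5618 + 41.27·0.4812 = 72.49 g
  ZnO: 57.05·0.9980 = 56.94 g
  ZrO2: 17.46·0.6697 = 11.69 g
  MgO: 35.98·0.4091 = 14.72 g
LOI: 35.98·0.01000 + 56.48·0.4382 + 57.05·0.002000 + 77.79·0.001900 + 17.46·0.001000 + 41.27·0.003000 = 25.51 g
Net of LOI, the glass mass = 286.0 − 25.51 = 260.5 g (consistent with Σ oxide mass)
wt % = 100 × oxide mass / glass mass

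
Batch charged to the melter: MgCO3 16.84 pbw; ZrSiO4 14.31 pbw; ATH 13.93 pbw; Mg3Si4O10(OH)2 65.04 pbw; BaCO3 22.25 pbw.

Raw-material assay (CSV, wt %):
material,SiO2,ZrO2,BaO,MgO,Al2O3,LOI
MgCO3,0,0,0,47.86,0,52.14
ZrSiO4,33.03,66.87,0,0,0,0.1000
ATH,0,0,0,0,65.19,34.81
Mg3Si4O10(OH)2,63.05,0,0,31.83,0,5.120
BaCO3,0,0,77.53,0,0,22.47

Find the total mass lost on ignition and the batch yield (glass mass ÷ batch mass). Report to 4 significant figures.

LOI loss = 21.97 pbw; glass = 110.4 pbw; yield = 83.40%

All arithmetic holds exact precision in all steps — intermediates appear, rounded to 4 significant digits, between the steps; a single rounding yields every reported figure; derived quantities (totals, yield, net glass mass, LOI, five oxide percentages) are computed at full precision from the batch weights for 110.4 pbw of glass as written in problem or answer.
LOI of each material in turn:
  MgCO3: 16.84 × 0.5214 = 8.780 pbw
  ZrSiO4: 14.31 × 0.001000 = 0.01431 pbw
  ATH: 13.93 × 0.3481 = 4.849 pbw
  Mg3Si4O10(OH)2: 65.04 × 0.05120 = 3.330 pbw
  BaCO3: 22.25 × 0.2247 = 5.000 pbw
Total LOI = 21.97 pbw
Glass = batch − LOI = 132.4 − 21.97 = 110.4 pbw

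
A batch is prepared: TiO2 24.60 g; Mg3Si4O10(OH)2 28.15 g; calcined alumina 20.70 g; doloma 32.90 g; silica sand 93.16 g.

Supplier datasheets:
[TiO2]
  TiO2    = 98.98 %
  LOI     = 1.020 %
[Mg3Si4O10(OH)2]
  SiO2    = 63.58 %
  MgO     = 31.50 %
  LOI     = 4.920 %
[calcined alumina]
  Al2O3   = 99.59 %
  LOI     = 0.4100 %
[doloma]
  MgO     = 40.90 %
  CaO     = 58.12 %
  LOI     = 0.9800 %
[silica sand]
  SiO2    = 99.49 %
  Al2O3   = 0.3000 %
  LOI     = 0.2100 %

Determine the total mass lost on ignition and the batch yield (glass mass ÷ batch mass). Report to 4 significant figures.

LOI loss = 2.239 g; glass = 197.3 g; yield = 98.88%

The whole derivation holds exact precision at every stage. Working values are printed (rounded to 4 significant digits) within the worked lines. Every reported result undergoes a single rounding — the derived quantities, including totals, the five compositions, LOI, net glass mass, yield, are re-derived from the batch weights per 197.3 g of glass in full precision, as they appear in question or answer.
Loss on ignition, line by line:
  TiO2: 24.60 × 0.01020 = 0.2509 g
  Mg3Si4O10(OH)2: 28.15 × 0.04920 = 1.385 g
  calcined alumina: 20.70 × 0.004100 = 0.08487 g
  doloma: 32.90 × 0.009800 = 0.3224 g
  silica sand: 93.16 × 0.002100 = 0.1956 g
Total LOI = 2.239 g
Glass = batch − LOI = 199.5 − 2.239 = 197.3 g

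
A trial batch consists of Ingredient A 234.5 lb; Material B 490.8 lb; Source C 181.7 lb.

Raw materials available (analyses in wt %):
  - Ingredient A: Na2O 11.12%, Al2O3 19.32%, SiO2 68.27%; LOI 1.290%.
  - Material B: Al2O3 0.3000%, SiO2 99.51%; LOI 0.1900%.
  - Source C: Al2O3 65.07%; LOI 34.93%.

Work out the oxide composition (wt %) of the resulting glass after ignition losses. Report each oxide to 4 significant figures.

Glass mass = 839.6 lb (batch 907.0 − LOI 67.43).
Composition: Na2O 3.106%, Al2O3 19.65%, SiO2 77.24%

Every computation keeps exact precision from first step to last; in-progress results are shown rounded to 4 significant figures across the worked steps; every reported number takes exactly one rounding. Derived quantities (yield, LOI, the three compositions, totals, net glass mass) are rebuilt from the weighed amounts per 839.6 lb of glass in exact precision precisely as stated by the problem or answer text.
Per-oxide mass from batch:
  Na2O: 234.5·0.1112 = 26.08 lb
  Al2O3: 234.5·0.1932 + 490.8·0.003000 + 181.7·0.6507 = 165.0 lb
  SiO2: 234.5·0.6827 + 490.8·0.9951 = 648.5 lb
LOI: 234.5·0.01290 + 490.8·0.001900 + 181.7·0.3493 = 67.43 lb
The glass mass, total less LOI, = 907.0 − 67.43 = 839.6 lb (= the summed oxide contributions)
each oxide over glass, ×100, is wt %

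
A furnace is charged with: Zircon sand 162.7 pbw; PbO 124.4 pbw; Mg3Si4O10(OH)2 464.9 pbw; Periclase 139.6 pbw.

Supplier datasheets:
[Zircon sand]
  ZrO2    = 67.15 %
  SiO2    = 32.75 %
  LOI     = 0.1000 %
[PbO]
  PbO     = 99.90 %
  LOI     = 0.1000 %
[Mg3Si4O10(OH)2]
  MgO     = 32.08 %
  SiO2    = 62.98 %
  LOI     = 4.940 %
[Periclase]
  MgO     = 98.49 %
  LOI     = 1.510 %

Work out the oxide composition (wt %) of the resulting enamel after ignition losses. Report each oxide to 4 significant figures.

Values along the way are displayed (rounded to four significant digits) across the worked steps — each numeric step carries exact precision at every stage — each reported figure undergoes a single rounding — derived quantities (the yield, LOI, totals, net glass mass, four oxide percentages) are re-derived from the weighed amounts on 866.2 pbw of glass in full precision, as they appear in the problem or the answer.
What the batch supplies per oxide:
  PbO: 124.4·0.9990 = 124.3 pbw
  ZrO2: 162.7·0.6715 = 109.3 pbw
  MgO: 464.9·0.3208 + 139.6·0.9849 = 286.6 pbw
  SiO2: 162.7·0.3275 + 464.9·0.6298 = 346.1 pbw
LOI: 162.7·0.001000 + 124.4·0.001000 + 464.9·0.04940 + 139.6·0.01510 = 25.36 pbw
Glass = total batch minus LOI = 891.6 − 25.36 = 866.2 pbw (= Σ oxide masses)
each wt % is 100 × oxide ÷ glass

Glass mass = 866.2 pbw (batch 891.6 − LOI 25.36).
Composition: PbO 14.35%, ZrO2 12.61%, MgO 33.09%, SiO2 39.95%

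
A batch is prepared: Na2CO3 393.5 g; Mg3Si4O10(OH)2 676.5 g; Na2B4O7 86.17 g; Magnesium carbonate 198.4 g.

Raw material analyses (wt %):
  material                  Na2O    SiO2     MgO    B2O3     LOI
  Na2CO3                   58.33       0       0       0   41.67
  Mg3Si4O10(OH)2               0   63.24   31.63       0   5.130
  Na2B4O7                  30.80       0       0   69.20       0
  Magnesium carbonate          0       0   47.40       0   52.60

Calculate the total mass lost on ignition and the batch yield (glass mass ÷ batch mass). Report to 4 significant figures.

Every computation runs at full float precision at all times — the intermediate values are displayed with 4-significant-figure rounding in the working — every reported number takes just one rounding. Derived quantities are carried from the weighed amounts per 1052 g of glass in exact precision (ignition loss, the four compositions, net glass mass, the yield, the totals) precisely as stated by either problem or answer.
Loss on ignition, line by line:
  Na2CO3: 393.5 × 0.4167 = 164.0 g
  Mg3Si4O10(OH)2: 676.5 × 0.05130 = 34.70 g
  Na2B4O7: 86.17 × 0 = 0 g
  Magnesium carbonate: 198.4 × 0.5260 = 104.4 g
Total LOI = 303.0 g
Glass = batch − LOI = 1355 − 303.0 = 1052 g

LOI loss = 303.0 g; glass = 1052 g; yield = 77.63%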